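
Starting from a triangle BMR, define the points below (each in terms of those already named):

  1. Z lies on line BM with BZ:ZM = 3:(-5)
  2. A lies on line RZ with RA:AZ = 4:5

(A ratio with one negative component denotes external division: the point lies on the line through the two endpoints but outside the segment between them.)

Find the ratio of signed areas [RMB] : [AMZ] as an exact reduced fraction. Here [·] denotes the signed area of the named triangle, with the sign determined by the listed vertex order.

[RMB]:[AMZ] = 18/25

Work in coordinates with B = (0, 0), M = (1, 0), R = (0, 1).
1. Z lies on line BM with BZ:ZM = 3:(-5) ⇒ Z = (-3/2, 0)
2. A lies on line RZ with RA:AZ = 4:5 ⇒ A = (-2/3, 5/9)
2·[RMB] = -1, 2·[AMZ] = -25/18
[RMB]:[AMZ] = -1:-25/18 = 18/25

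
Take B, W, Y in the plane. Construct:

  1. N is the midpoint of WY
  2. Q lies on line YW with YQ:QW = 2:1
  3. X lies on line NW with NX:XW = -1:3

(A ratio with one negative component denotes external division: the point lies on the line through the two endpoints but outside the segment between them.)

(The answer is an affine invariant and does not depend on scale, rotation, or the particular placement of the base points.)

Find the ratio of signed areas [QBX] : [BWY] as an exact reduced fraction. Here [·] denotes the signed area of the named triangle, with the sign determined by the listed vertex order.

Work in coordinates with B = (0, 0), W = (1, 0), Y = (0, 1).
1. N is the midpoint of WY ⇒ N = (1/2, 1/2)
2. Q lies on line YW with YQ:QW = 2:1 ⇒ Q = (2/3, 1/3)
3. X lies on line NW with NX:XW = -1:3 ⇒ X = (1/4, 3/4)
2·[QBX] = -5/12, 2·[BWY] = 1
[QBX]:[BWY] = -5/12:1 = -5/12

[QBX]:[BWY] = -5/12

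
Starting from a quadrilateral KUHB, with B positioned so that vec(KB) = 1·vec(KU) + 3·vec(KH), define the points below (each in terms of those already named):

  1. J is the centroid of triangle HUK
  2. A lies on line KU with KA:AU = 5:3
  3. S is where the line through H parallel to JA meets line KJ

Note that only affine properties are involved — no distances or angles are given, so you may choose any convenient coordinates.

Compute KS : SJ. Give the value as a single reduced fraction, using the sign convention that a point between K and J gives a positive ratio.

KS:SJ = -7/2

Set K = (0, 0), U = (1, 0), H = (0, 1), B = (1, 3); any affine frame gives the same invariant.
1. J is the centroid of triangle HUK ⇒ J = (1/3, 1/3)
2. A lies on line KU with KA:AU = 5:3 ⇒ A = (5/8, 0)
3. S is where the line through H parallel to JA meets line KJ ⇒ S = (7/15, 7/15)
S = K + t·(J−K) with t = 7/5, so KS:SJ = t:(1−t) = 7/5:-2/5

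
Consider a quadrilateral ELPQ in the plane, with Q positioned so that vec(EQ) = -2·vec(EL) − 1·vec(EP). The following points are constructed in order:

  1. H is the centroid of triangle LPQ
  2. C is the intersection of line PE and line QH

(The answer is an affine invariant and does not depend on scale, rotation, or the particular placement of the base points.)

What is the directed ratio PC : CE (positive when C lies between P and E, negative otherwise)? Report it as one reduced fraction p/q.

Set E = (0, 0), L = (1, 0), P = (0, 1), Q = (-2, -1); any affine frame gives the same invariant.
1. H is the centroid of triangle LPQ ⇒ H = (-1/3, 0)
2. C is the intersection of line PE and line QH ⇒ C = (0, 1/5)
C = P + t·(E−P) with t = 4/5, so PC:CE = t:(1−t) = 4/5:1/5

PC:CE = 4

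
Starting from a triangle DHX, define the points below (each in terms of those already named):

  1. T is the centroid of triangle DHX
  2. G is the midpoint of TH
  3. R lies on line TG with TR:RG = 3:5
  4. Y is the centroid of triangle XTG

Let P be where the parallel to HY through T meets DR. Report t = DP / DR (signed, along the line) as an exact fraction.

Assign D = (0, 0), H = (1, 0), X = (0, 1) — the answer is frame-independent, so this choice is without loss of generality.
1. T is the centroid of triangle DHX ⇒ T = (1/3, 1/3)
2. G is the midpoint of TH ⇒ G = (2/3, 1/6)
3. R lies on line TG with TR:RG = 3:5 ⇒ R = (11/24, 13/48)
4. Y is the centroid of triangle XTG ⇒ Y = (1/3, 1/2)
through T parallel to HY: direction (-2/3, 1/2); meets DR at P = (77/177, 91/354)
P = D + t·(R−D) with t = 56/59

t = 56/59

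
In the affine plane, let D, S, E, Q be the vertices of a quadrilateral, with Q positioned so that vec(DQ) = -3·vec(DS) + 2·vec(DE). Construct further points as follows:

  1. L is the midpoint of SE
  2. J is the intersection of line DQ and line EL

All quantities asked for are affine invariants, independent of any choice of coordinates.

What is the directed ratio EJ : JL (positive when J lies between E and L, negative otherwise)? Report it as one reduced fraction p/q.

EJ:JL = -6/5

Work in coordinates with D = (0, 0), S = (1, 0), E = (0, 1), Q = (-3, 2).
1. L is the midpoint of SE ⇒ L = (1/2, 1/2)
2. J is the intersection of line DQ and line EL ⇒ J = (3, -2)
J = E + t·(L−E) with t = 6, so EJ:JL = t:(1−t) = 6:-5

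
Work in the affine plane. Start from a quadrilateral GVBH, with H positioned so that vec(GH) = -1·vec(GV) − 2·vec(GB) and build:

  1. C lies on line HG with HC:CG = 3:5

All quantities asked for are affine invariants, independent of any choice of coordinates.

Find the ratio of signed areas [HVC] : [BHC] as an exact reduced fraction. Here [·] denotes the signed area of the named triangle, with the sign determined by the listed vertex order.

Choose coordinates G = (0, 0), V = (1, 0), B = (0, 1), H = (-1, -2).
1. C lies on line HG with HC:CG = 3:5 ⇒ C = (-5/8, -5/4)
2·[HVC] = 3/4, 2·[BHC] = 3/8
[HVC]:[BHC] = 3/4:3/8 = 2

[HVC]:[BHC] = 2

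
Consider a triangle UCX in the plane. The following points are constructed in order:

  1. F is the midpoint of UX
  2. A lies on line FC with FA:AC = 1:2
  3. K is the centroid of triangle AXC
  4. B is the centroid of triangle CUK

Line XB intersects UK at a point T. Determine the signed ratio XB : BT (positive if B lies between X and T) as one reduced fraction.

XB:BT = -4

Set U = (0, 0), C = (1, 0), X = (0, 1); any affine frame gives the same invariant.
1. F is the midpoint of UX ⇒ F = (0, 1/2)
2. A lies on line FC with FA:AC = 1:2 ⇒ A = (1/3, 1/3)
3. K is the centroid of triangle AXC ⇒ K = (4/9, 4/9)
4. B is the centroid of triangle CUK ⇒ B = (13/27, 4/27)
line XB meets UK at T = (13/36, 13/36)
B = X + t·(T−X) with t = 4/3, so XB:BT = 4/3:-1/3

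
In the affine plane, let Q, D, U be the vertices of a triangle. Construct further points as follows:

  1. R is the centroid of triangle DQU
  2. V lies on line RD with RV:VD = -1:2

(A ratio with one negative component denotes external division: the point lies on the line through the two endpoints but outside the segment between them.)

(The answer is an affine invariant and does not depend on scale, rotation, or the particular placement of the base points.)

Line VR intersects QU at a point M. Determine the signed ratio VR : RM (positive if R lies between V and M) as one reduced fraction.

Assign Q = (0, 0), D = (1, 0), U = (0, 1) — the answer is frame-independent, so this choice is without loss of generality.
1. R is the centroid of triangle DQU ⇒ R = (1/3, 1/3)
2. V lies on line RD with RV:VD = -1:2 ⇒ V = (-1/3, 2/3)
line VR meets QU at M = (0, 1/2)
R = V + t·(M−V) with t = 2, so VR:RM = 2:-1

VR:RM = -2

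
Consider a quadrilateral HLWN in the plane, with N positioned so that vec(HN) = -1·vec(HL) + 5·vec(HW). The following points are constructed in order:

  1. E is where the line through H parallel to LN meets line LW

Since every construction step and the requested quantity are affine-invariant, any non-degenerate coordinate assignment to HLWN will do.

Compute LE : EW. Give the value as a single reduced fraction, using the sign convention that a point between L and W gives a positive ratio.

Set H = (0, 0), L = (1, 0), W = (0, 1), N = (-1, 5); any affine frame gives the same invariant.
1. E is where the line through H parallel to LN meets line LW ⇒ E = (-2/3, 5/3)
E = L + t·(W−L) with t = 5/3, so LE:EW = t:(1−t) = 5/3:-2/3

LE:EW = -5/2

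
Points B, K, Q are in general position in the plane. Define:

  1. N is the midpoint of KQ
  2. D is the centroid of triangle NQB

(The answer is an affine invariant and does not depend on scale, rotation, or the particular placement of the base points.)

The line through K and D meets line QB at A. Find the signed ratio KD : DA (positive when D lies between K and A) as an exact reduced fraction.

KD:DA = 5

Assign B = (0, 0), K = (1, 0), Q = (0, 1) — the answer is frame-independent, so this choice is without loss of generality.
1. N is the midpoint of KQ ⇒ N = (1/2, 1/2)
2. D is the centroid of triangle NQB ⇒ D = (1/6, 1/2)
line KD meets QB at A = (0, 3/5)
D = K + t·(A−K) with t = 5/6, so KD:DA = 5/6:1/6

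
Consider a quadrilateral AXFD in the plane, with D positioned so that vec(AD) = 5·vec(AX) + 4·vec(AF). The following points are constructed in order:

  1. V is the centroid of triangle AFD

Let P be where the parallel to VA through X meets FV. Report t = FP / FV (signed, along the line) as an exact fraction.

t = 2

Work in coordinates with A = (0, 0), X = (1, 0), F = (0, 1), D = (5, 4).
1. V is the centroid of triangle AFD ⇒ V = (5/3, 5/3)
through X parallel to VA: direction (-5/3, -5/3); meets FV at P = (10/3, 7/3)
P = F + t·(V−F) with t = 2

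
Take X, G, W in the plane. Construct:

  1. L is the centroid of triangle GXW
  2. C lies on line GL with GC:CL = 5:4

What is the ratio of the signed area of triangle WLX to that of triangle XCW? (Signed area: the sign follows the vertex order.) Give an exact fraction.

[WLX]:[XCW] = -9/17

Assign X = (0, 0), G = (1, 0), W = (0, 1) — the answer is frame-independent, so this choice is without loss of generality.
1. L is the centroid of triangle GXW ⇒ L = (1/3, 1/3)
2. C lies on line GL with GC:CL = 5:4 ⇒ C = (17/27, 5/27)
2·[WLX] = -1/3, 2·[XCW] = 17/27
[WLX]:[XCW] = -1/3:17/27 = -9/17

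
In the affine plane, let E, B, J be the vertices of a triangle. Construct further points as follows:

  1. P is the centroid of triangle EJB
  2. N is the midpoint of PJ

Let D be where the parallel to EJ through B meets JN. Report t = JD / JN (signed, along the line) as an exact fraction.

t = 6

Assign E = (0, 0), B = (1, 0), J = (0, 1) — the answer is frame-independent, so this choice is without loss of generality.
1. P is the centroid of triangle EJB ⇒ P = (1/3, 1/3)
2. N is the midpoint of PJ ⇒ N = (1/6, 2/3)
through B parallel to EJ: direction (0, 1); meets JN at D = (1, -1)
D = J + t·(N−J) with t = 6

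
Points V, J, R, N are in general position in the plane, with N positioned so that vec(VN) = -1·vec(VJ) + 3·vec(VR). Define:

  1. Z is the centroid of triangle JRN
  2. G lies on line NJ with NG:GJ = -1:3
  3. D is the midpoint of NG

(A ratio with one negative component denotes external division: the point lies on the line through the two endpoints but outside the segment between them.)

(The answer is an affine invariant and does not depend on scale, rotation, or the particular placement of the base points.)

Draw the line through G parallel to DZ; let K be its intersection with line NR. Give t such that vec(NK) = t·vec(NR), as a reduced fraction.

t = 2/7

Work in coordinates with V = (0, 0), J = (1, 0), R = (0, 1), N = (-1, 3).
1. Z is the centroid of triangle JRN ⇒ Z = (0, 4/3)
2. G lies on line NJ with NG:GJ = -1:3 ⇒ G = (-2, 9/2)
3. D is the midpoint of NG ⇒ D = (-3/2, 15/4)
through G parallel to DZ: direction (3/2, -29/12); meets NR at K = (-5/7, 17/7)
K = N + t·(R−N) with t = 2/7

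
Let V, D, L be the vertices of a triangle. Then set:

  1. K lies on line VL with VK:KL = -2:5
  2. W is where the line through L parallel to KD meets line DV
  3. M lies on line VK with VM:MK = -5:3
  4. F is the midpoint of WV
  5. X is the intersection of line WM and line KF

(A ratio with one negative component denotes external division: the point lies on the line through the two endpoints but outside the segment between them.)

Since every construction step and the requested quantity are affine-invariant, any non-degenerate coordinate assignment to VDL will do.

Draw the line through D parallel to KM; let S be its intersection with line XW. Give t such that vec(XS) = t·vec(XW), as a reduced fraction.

t = 11/6

Choose coordinates V = (0, 0), D = (1, 0), L = (0, 1).
1. K lies on line VL with VK:KL = -2:5 ⇒ K = (0, -2/3)
2. W is where the line through L parallel to KD meets line DV ⇒ W = (-3/2, 0)
3. M lies on line VK with VM:MK = -5:3 ⇒ M = (0, -5/3)
4. F is the midpoint of WV ⇒ F = (-3/4, 0)
5. X is the intersection of line WM and line KF ⇒ X = (-9/2, 10/3)
through D parallel to KM: direction (0, -1); meets XW at S = (1, -25/9)
S = X + t·(W−X) with t = 11/6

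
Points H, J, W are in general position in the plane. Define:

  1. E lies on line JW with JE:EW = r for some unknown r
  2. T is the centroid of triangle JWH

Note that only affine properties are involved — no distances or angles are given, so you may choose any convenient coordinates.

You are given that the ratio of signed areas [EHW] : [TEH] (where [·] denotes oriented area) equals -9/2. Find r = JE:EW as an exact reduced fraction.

r = 5/3

Set H = (0, 0), J = (1, 0), W = (0, 1); any affine frame gives the same invariant.
1. With JE:EW = r, write λ = r/(r+1) so E = J + λ·(W−J); E is affine-linear in λ
2. T is the centroid of triangle JWH ⇒ T = (1/3, 1/3)
Every point depending on E is an affine combination of E and λ-independent points, so each such coordinate is linear in λ; the λ² term in each signed area is a multiple of (W−J)×(W−J) = 0, so 2·[EHW] and 2·[TEH] are each linear in λ. Evaluating at λ=0 and λ=1:
  2·[EHW] = λ − 1,   2·[TEH] = 2/3·λ − 1/3
So [EHW]:[TEH] = (λ − 1) / (2/3·λ − 1/3). Setting this equal to -9/2:
  λ − 1 = -9/2·(2/3·λ − 1/3)  ⇒  λ = 5/8
Then r = λ/(1−λ) = (5/8)/(3/8) = 5/3. Check: with r = 5/3, E = (3/8, 5/8) and [EHW]:[TEH] = -9/2 as required.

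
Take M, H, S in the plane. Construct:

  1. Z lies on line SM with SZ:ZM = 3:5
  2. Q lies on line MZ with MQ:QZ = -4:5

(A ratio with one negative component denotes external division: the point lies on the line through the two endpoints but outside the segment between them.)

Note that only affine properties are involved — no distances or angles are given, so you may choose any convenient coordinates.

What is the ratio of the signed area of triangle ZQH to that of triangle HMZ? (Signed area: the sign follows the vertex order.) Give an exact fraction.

Assign M = (0, 0), H = (1, 0), S = (0, 1) — the answer is frame-independent, so this choice is without loss of generality.
1. Z lies on line SM with SZ:ZM = 3:5 ⇒ Z = (0, 5/8)
2. Q lies on line MZ with MQ:QZ = -4:5 ⇒ Q = (0, -5/2)
2·[ZQH] = 25/8, 2·[HMZ] = -5/8
[ZQH]:[HMZ] = 25/8:-5/8 = -5

[ZQH]:[HMZ] = -5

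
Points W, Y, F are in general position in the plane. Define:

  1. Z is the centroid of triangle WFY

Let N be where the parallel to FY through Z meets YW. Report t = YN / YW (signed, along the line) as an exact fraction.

t = 1/3

Set W = (0, 0), Y = (1, 0), F = (0, 1); any affine frame gives the same invariant.
1. Z is the centroid of triangle WFY ⇒ Z = (1/3, 1/3)
through Z parallel to FY: direction (1, -1); meets YW at N = (2/3, 0)
N = Y + t·(W−Y) with t = 1/3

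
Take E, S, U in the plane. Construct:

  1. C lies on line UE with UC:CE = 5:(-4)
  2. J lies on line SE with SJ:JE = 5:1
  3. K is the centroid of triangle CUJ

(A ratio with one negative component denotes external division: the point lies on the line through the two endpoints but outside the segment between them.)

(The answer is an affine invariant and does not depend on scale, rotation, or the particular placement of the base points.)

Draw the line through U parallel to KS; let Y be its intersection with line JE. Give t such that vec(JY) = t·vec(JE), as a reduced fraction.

t = 20/3

Work in coordinates with E = (0, 0), S = (1, 0), U = (0, 1).
1. C lies on line UE with UC:CE = 5:(-4) ⇒ C = (0, -4)
2. J lies on line SE with SJ:JE = 5:1 ⇒ J = (1/6, 0)
3. K is the centroid of triangle CUJ ⇒ K = (1/18, -1)
through U parallel to KS: direction (17/18, 1); meets JE at Y = (-17/18, 0)
Y = J + t·(E−J) with t = 20/3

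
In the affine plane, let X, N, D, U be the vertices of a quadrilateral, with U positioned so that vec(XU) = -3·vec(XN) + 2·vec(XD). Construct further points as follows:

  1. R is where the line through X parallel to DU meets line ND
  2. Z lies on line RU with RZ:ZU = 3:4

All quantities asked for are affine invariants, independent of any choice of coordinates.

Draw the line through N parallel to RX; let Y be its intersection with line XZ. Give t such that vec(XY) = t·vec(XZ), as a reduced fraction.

t = 7/9

Set X = (0, 0), N = (1, 0), D = (0, 1), U = (-3, 2); any affine frame gives the same invariant.
1. R is where the line through X parallel to DU meets line ND ⇒ R = (3/2, -1/2)
2. Z lies on line RU with RZ:ZU = 3:4 ⇒ Z = (-3/7, 4/7)
through N parallel to RX: direction (-3/2, 1/2); meets XZ at Y = (-1/3, 4/9)
Y = X + t·(Z−X) with t = 7/9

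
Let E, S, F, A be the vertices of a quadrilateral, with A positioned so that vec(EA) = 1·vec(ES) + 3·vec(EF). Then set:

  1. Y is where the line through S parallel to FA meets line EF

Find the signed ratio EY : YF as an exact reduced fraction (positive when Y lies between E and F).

EY:YF = -2/3

Work in coordinates with E = (0, 0), S = (1, 0), F = (0, 1), A = (1, 3).
1. Y is where the line through S parallel to FA meets line EF ⇒ Y = (0, -2)
Y = E + t·(F−E) with t = -2, so EY:YF = t:(1−t) = -2:3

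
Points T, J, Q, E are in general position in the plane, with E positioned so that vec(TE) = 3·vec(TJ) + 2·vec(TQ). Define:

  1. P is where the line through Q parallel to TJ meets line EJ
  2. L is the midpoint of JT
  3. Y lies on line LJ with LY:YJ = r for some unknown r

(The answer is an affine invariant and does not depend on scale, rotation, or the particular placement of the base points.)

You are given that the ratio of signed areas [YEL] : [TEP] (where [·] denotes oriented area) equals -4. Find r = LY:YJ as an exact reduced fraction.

Choose coordinates T = (0, 0), J = (1, 0), Q = (0, 1), E = (3, 2).
1. P is where the line through Q parallel to TJ meets line EJ ⇒ P = (2, 1)
2. L is the midpoint of JT ⇒ L = (1/2, 0)
3. With LY:YJ = r, write λ = r/(r+1) so Y = L + λ·(J−L); Y is affine-linear in λ
Every point depending on Y is an affine combination of Y and λ-independent points, so each such coordinate is linear in λ; the λ² term in each signed area is a multiple of (J−L)×(J−L) = 0, so 2·[YEL] and 2·[TEP] are each linear in λ. Evaluating at λ=0 and λ=1:
  2·[YEL] = λ,   2·[TEP] = -1
So [YEL]:[TEP] = (λ) / (-1). Setting this equal to -4:
  λ = -4·(-1)  ⇒  λ = 4
Then r = λ/(1−λ) = (4)/(-3) = -4/3. Check: with r = -4/3, Y = (5/2, 0) and [YEL]:[TEP] = -4 as required.

r = -4/3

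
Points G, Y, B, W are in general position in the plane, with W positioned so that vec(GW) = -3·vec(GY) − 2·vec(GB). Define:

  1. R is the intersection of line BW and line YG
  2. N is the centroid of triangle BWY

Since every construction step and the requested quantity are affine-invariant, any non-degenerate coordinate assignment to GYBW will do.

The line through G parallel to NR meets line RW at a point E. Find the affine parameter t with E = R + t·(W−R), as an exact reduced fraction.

t = -1/4

Set G = (0, 0), Y = (1, 0), B = (0, 1), W = (-3, -2); any affine frame gives the same invariant.
1. R is the intersection of line BW and line YG ⇒ R = (-1, 0)
2. N is the centroid of triangle BWY ⇒ N = (-2/3, -1/3)
through G parallel to NR: direction (-1/3, 1/3); meets RW at E = (-1/2, 1/2)
E = R + t·(W−R) with t = -1/4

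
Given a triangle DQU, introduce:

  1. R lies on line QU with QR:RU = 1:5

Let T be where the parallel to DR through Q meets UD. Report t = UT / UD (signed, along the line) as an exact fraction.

Work in coordinates with D = (0, 0), Q = (1, 0), U = (0, 1).
1. R lies on line QU with QR:RU = 1:5 ⇒ R = (5/6, 1/6)
through Q parallel to DR: direction (5/6, 1/6); meets UD at T = (0, -1/5)
T = U + t·(D−U) with t = 6/5

t = 6/5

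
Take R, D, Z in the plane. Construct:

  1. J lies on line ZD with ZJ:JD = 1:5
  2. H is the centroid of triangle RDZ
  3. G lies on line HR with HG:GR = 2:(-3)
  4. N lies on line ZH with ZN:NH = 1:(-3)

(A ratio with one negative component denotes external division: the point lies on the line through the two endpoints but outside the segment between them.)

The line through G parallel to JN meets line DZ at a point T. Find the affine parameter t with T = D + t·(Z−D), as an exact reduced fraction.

t = -2

Assign R = (0, 0), D = (1, 0), Z = (0, 1) — the answer is frame-independent, so this choice is without loss of generality.
1. J lies on line ZD with ZJ:JD = 1:5 ⇒ J = (1/6, 5/6)
2. H is the centroid of triangle RDZ ⇒ H = (1/3, 1/3)
3. G lies on line HR with HG:GR = 2:(-3) ⇒ G = (1, 1)
4. N lies on line ZH with ZN:NH = 1:(-3) ⇒ N = (-1/6, 4/3)
through G parallel to JN: direction (-1/3, 1/2); meets DZ at T = (3, -2)
T = D + t·(Z−D) with t = -2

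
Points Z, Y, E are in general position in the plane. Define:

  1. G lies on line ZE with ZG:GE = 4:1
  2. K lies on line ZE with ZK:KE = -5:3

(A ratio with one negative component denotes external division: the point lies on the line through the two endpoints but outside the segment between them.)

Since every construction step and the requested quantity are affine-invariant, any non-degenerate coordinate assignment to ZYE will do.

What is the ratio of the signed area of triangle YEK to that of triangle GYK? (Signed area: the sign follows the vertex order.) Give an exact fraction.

[YEK]:[GYK] = -15/17

Set Z = (0, 0), Y = (1, 0), E = (0, 1); any affine frame gives the same invariant.
1. G lies on line ZE with ZG:GE = 4:1 ⇒ G = (0, 4/5)
2. K lies on line ZE with ZK:KE = -5:3 ⇒ K = (0, 5/2)
2·[YEK] = -3/2, 2·[GYK] = 17/10
[YEK]:[GYK] = -3/2:17/10 = -15/17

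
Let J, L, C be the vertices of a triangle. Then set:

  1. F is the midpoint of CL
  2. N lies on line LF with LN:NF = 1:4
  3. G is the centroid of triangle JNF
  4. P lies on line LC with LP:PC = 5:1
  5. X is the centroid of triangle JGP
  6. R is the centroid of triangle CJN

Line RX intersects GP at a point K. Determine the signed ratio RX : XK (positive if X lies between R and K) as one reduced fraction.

RX:XK = -17/32

Choose coordinates J = (0, 0), L = (1, 0), C = (0, 1).
1. F is the midpoint of CL ⇒ F = (1/2, 1/2)
2. N lies on line LF with LN:NF = 1:4 ⇒ N = (9/10, 1/10)
3. G is the centroid of triangle JNF ⇒ G = (7/15, 1/5)
4. P lies on line LC with LP:PC = 5:1 ⇒ P = (1/6, 5/6)
5. X is the centroid of triangle JGP ⇒ X = (19/90, 31/90)
6. R is the centroid of triangle CJN ⇒ R = (3/10, 11/30)
line RX meets GP at K = (193/510, 197/510)
X = R + t·(K−R) with t = -17/15, so RX:XK = -17/15:32/15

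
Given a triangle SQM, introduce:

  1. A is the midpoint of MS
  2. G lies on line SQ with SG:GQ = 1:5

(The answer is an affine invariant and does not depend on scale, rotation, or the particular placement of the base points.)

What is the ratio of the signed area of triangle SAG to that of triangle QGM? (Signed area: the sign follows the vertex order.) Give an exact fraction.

[SAG]:[QGM] = 1/10

Work in coordinates with S = (0, 0), Q = (1, 0), M = (0, 1).
1. A is the midpoint of MS ⇒ A = (0, 1/2)
2. G lies on line SQ with SG:GQ = 1:5 ⇒ G = (1/6, 0)
2·[SAG] = -1/12, 2·[QGM] = -5/6
[SAG]:[QGM] = -1/12:-5/6 = 1/10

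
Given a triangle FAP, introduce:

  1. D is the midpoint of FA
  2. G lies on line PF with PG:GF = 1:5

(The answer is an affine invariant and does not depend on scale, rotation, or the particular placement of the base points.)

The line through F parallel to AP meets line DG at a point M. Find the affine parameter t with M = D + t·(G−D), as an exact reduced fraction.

Work in coordinates with F = (0, 0), A = (1, 0), P = (0, 1).
1. D is the midpoint of FA ⇒ D = (1/2, 0)
2. G lies on line PF with PG:GF = 1:5 ⇒ G = (0, 5/6)
through F parallel to AP: direction (-1, 1); meets DG at M = (5/4, -5/4)
M = D + t·(G−D) with t = -3/2

t = -3/2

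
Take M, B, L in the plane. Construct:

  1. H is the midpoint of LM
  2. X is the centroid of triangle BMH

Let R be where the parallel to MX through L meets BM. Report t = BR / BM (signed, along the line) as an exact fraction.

t = 3

Choose coordinates M = (0, 0), B = (1, 0), L = (0, 1).
1. H is the midpoint of LM ⇒ H = (0, 1/2)
2. X is the centroid of triangle BMH ⇒ X = (1/3, 1/6)
through L parallel to MX: direction (1/3, 1/6); meets BM at R = (-2, 0)
R = B + t·(M−B) with t = 3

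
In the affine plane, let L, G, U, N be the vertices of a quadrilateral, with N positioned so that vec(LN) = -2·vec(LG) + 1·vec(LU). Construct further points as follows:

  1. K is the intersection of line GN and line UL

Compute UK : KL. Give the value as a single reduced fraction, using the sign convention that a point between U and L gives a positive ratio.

Assign L = (0, 0), G = (1, 0), U = (0, 1), N = (-2, 1) — the answer is frame-independent, so this choice is without loss of generality.
1. K is the intersection of line GN and line UL ⇒ K = (0, 1/3)
K = U + t·(L−U) with t = 2/3, so UK:KL = t:(1−t) = 2/3:1/3

UK:KL = 2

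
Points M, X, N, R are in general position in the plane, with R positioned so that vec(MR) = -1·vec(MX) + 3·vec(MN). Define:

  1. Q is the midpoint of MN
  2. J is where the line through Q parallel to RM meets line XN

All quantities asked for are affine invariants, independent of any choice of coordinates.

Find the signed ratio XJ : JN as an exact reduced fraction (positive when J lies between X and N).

XJ:JN = -5

Work in coordinates with M = (0, 0), X = (1, 0), N = (0, 1), R = (-1, 3).
1. Q is the midpoint of MN ⇒ Q = (0, 1/2)
2. J is where the line through Q parallel to RM meets line XN ⇒ J = (-1/4, 5/4)
J = X + t·(N−X) with t = 5/4, so XJ:JN = t:(1−t) = 5/4:-1/4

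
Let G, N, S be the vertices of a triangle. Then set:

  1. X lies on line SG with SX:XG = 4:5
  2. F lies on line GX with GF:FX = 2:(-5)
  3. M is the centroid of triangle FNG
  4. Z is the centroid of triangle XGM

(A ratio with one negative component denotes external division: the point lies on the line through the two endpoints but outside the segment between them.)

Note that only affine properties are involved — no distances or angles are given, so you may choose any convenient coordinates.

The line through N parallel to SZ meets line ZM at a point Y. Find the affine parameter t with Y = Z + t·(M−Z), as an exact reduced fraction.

t = 181/39

Work in coordinates with G = (0, 0), N = (1, 0), S = (0, 1).
1. X lies on line SG with SX:XG = 4:5 ⇒ X = (0, 5/9)
2. F lies on line GX with GF:FX = 2:(-5) ⇒ F = (0, -10/27)
3. M is the centroid of triangle FNG ⇒ M = (1/3, -10/81)
4. Z is the centroid of triangle XGM ⇒ Z = (1/9, 35/243)
through N parallel to SZ: direction (1/9, -208/243); meets ZM at Y = (401/351, -800/729)
Y = Z + t·(M−Z) with t = 181/39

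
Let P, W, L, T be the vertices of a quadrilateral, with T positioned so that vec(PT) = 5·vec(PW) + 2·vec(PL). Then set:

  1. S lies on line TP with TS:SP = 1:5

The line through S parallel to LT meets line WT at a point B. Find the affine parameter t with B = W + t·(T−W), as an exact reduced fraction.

t = 31/36

Assign P = (0, 0), W = (1, 0), L = (0, 1), T = (5, 2) — the answer is frame-independent, so this choice is without loss of generality.
1. S lies on line TP with TS:SP = 1:5 ⇒ S = (25/6, 5/3)
through S parallel to LT: direction (5, 1); meets WT at B = (40/9, 31/18)
B = W + t·(T−W) with t = 31/36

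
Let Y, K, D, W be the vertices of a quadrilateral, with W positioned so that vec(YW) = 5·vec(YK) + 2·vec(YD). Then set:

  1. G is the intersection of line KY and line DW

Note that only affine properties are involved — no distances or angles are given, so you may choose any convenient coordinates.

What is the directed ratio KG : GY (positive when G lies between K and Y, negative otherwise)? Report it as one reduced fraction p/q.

Choose coordinates Y = (0, 0), K = (1, 0), D = (0, 1), W = (5, 2).
1. G is the intersection of line KY and line DW ⇒ G = (-5, 0)
G = K + t·(Y−K) with t = 6, so KG:GY = t:(1−t) = 6:-5

KG:GY = -6/5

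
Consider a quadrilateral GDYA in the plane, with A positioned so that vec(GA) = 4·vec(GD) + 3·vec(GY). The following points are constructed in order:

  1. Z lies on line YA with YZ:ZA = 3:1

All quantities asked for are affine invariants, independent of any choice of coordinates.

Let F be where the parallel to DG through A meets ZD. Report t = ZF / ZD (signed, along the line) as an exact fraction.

t = -1/5

Set G = (0, 0), D = (1, 0), Y = (0, 1), A = (4, 3); any affine frame gives the same invariant.
1. Z lies on line YA with YZ:ZA = 3:1 ⇒ Z = (3, 5/2)
through A parallel to DG: direction (-1, 0); meets ZD at F = (17/5, 3)
F = Z + t·(D−Z) with t = -1/5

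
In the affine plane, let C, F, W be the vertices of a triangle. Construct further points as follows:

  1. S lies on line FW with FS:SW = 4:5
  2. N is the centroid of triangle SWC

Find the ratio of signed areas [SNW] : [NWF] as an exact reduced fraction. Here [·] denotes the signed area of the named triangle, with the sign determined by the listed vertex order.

[SNW]:[NWF] = 5/9

Choose coordinates C = (0, 0), F = (1, 0), W = (0, 1).
1. S lies on line FW with FS:SW = 4:5 ⇒ S = (5/9, 4/9)
2. N is the centroid of triangle SWC ⇒ N = (5/27, 13/27)
2·[SNW] = -5/27, 2·[NWF] = -1/3
[SNW]:[NWF] = -5/27:-1/3 = 5/9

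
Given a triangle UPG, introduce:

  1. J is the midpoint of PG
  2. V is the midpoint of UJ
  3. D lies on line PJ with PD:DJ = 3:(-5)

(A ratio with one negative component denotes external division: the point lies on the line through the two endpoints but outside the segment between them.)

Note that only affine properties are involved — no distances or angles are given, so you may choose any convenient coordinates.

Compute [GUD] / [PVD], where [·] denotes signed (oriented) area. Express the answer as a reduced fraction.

[GUD]:[PVD] = 14/3

Work in coordinates with U = (0, 0), P = (1, 0), G = (0, 1).
1. J is the midpoint of PG ⇒ J = (1/2, 1/2)
2. V is the midpoint of UJ ⇒ V = (1/4, 1/4)
3. D lies on line PJ with PD:DJ = 3:(-5) ⇒ D = (7/4, -3/4)
2·[GUD] = 7/4, 2·[PVD] = 3/8
[GUD]:[PVD] = 7/4:3/8 = 14/3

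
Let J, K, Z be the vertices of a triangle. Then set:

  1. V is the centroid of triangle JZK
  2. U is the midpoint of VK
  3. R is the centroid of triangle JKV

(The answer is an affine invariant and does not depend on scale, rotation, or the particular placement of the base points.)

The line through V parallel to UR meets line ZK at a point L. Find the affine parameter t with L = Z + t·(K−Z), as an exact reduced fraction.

t = 3/5

Work in coordinates with J = (0, 0), K = (1, 0), Z = (0, 1).
1. V is the centroid of triangle JZK ⇒ V = (1/3, 1/3)
2. U is the midpoint of VK ⇒ U = (2/3, 1/6)
3. R is the centroid of triangle JKV ⇒ R = (4/9, 1/9)
through V parallel to UR: direction (-2/9, -1/18); meets ZK at L = (3/5, 2/5)
L = Z + t·(K−Z) with t = 3/5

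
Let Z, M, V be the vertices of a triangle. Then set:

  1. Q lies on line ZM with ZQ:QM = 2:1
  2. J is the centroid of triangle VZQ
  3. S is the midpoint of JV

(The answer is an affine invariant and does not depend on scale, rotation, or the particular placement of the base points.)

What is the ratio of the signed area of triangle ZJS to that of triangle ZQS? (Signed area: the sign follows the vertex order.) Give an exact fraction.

Work in coordinates with Z = (0, 0), M = (1, 0), V = (0, 1).
1. Q lies on line ZM with ZQ:QM = 2:1 ⇒ Q = (2/3, 0)
2. J is the centroid of triangle VZQ ⇒ J = (2/9, 1/3)
3. S is the midpoint of JV ⇒ S = (1/9, 2/3)
2·[ZJS] = 1/9, 2·[ZQS] = 4/9
[ZJS]:[ZQS] = 1/9:4/9 = 1/4

[ZJS]:[ZQS] = 1/4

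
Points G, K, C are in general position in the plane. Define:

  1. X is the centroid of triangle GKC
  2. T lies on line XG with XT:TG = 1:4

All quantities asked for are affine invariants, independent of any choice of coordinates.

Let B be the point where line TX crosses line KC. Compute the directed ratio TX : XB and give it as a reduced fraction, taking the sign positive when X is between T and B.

Choose coordinates G = (0, 0), K = (1, 0), C = (0, 1).
1. X is the centroid of triangle GKC ⇒ X = (1/3, 1/3)
2. T lies on line XG with XT:TG = 1:4 ⇒ T = (4/15, 4/15)
line TX meets KC at B = (1/2, 1/2)
X = T + t·(B−T) with t = 2/7, so TX:XB = 2/7:5/7

TX:XB = 2/5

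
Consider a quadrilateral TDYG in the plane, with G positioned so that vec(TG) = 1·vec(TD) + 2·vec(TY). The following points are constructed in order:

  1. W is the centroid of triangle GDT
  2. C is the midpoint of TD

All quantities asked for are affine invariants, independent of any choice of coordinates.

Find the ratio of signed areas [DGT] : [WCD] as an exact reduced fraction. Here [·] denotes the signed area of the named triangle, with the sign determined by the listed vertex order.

Set T = (0, 0), D = (1, 0), Y = (0, 1), G = (1, 2); any affine frame gives the same invariant.
1. W is the centroid of triangle GDT ⇒ W = (2/3, 2/3)
2. C is the midpoint of TD ⇒ C = (1/2, 0)
2·[DGT] = 2, 2·[WCD] = 1/3
[DGT]:[WCD] = 2:1/3 = 6

[DGT]:[WCD] = 6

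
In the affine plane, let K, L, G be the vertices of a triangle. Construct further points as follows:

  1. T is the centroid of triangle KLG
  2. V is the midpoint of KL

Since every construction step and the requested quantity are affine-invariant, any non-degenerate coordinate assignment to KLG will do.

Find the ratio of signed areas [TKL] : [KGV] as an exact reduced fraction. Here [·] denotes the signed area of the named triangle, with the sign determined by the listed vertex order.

[TKL]:[KGV] = -2/3

Set K = (0, 0), L = (1, 0), G = (0, 1); any affine frame gives the same invariant.
1. T is the centroid of triangle KLG ⇒ T = (1/3, 1/3)
2. V is the midpoint of KL ⇒ V = (1/2, 0)
2·[TKL] = 1/3, 2·[KGV] = -1/2
[TKL]:[KGV] = 1/3:-1/2 = -2/3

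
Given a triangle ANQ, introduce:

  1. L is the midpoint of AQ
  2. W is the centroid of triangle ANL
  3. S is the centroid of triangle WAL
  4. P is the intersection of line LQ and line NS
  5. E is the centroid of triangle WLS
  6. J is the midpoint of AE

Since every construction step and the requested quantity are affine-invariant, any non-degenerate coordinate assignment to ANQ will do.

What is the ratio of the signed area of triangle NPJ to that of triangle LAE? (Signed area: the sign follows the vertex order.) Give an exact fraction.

[NPJ]:[LAE] = 9/8

Assign A = (0, 0), N = (1, 0), Q = (0, 1) — the answer is frame-independent, so this choice is without loss of generality.
1. L is the midpoint of AQ ⇒ L = (0, 1/2)
2. W is the centroid of triangle ANL ⇒ W = (1/3, 1/6)
3. S is the centroid of triangle WAL ⇒ S = (1/9, 2/9)
4. P is the intersection of line LQ and line NS ⇒ P = (0, 1/4)
5. E is the centroid of triangle WLS ⇒ E = (4/27, 8/27)
6. J is the midpoint of AE ⇒ J = (2/27, 4/27)
2·[NPJ] = 1/12, 2·[LAE] = 2/27
[NPJ]:[LAE] = 1/12:2/27 = 9/8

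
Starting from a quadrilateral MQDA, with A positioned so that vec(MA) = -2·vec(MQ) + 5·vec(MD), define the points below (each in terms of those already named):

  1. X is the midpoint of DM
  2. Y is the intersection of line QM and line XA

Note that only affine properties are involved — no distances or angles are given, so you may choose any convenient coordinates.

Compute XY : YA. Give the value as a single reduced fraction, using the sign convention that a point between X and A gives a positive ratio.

Choose coordinates M = (0, 0), Q = (1, 0), D = (0, 1), A = (-2, 5).
1. X is the midpoint of DM ⇒ X = (0, 1/2)
2. Y is the intersection of line QM and line XA ⇒ Y = (2/9, 0)
Y = X + t·(A−X) with t = -1/9, so XY:YA = t:(1−t) = -1/9:10/9

XY:YA = -1/10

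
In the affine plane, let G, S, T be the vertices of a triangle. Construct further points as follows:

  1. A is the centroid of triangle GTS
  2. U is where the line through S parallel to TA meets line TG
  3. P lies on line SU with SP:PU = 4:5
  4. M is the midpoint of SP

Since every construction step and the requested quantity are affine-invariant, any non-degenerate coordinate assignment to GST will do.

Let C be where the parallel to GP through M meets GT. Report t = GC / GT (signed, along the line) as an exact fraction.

Set G = (0, 0), S = (1, 0), T = (0, 1); any affine frame gives the same invariant.
1. A is the centroid of triangle GTS ⇒ A = (1/3, 1/3)
2. U is where the line through S parallel to TA meets line TG ⇒ U = (0, 2)
3. P lies on line SU with SP:PU = 4:5 ⇒ P = (5/9, 8/9)
4. M is the midpoint of SP ⇒ M = (7/9, 4/9)
through M parallel to GP: direction (5/9, 8/9); meets GT at C = (0, -4/5)
C = G + t·(T−G) with t = -4/5

t = -4/5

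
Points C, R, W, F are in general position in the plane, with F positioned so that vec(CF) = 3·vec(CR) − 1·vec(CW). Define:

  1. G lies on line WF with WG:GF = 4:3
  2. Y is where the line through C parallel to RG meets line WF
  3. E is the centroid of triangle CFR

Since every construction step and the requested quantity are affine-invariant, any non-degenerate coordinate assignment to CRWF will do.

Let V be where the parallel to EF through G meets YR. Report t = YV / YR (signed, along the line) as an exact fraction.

t = -4

Assign C = (0, 0), R = (1, 0), W = (0, 1), F = (3, -1) — the answer is frame-independent, so this choice is without loss of generality.
1. G lies on line WF with WG:GF = 4:3 ⇒ G = (12/7, -1/7)
2. Y is where the line through C parallel to RG meets line WF ⇒ Y = (15/7, -3/7)
3. E is the centroid of triangle CFR ⇒ E = (4/3, -1/3)
through G parallel to EF: direction (5/3, -2/3); meets YR at V = (47/7, -15/7)
V = Y + t·(R−Y) with t = -4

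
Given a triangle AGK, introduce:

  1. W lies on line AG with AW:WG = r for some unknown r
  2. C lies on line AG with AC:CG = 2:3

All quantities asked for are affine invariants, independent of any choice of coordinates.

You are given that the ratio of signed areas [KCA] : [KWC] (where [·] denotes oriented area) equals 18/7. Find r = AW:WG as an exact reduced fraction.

r = 5/4

Set A = (0, 0), G = (1, 0), K = (0, 1); any affine frame gives the same invariant.
1. With AW:WG = r, write λ = r/(r+1) so W = A + λ·(G−A); W is affine-linear in λ
2. C lies on line AG with AC:CG = 2:3 ⇒ C = (2/5, 0)
Every point depending on W is an affine combination of W and λ-independent points, so each such coordinate is linear in λ; the λ² term in each signed area is a multiple of (G−A)×(G−A) = 0, so 2·[KCA] and 2·[KWC] are each linear in λ. Evaluating at λ=0 and λ=1:
  2·[KCA] = -2/5,   2·[KWC] = −λ + 2/5
So [KCA]:[KWC] = (-2/5) / (−λ + 2/5). Setting this equal to 18/7:
  -2/5 = 18/7·(−λ + 2/5)  ⇒  λ = 5/9
Then r = λ/(1−λ) = (5/9)/(4/9) = 5/4. Check: with r = 5/4, W = (5/9, 0) and [KCA]:[KWC] = 18/7 as required.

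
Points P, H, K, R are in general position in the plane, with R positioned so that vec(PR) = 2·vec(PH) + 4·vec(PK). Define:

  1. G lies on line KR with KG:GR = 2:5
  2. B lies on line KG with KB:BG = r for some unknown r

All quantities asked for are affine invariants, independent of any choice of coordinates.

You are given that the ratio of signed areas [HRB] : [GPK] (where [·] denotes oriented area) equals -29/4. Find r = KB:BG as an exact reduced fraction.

r = 3/2

Assign P = (0, 0), H = (1, 0), K = (0, 1), R = (2, 4) — the answer is frame-independent, so this choice is without loss of generality.
1. G lies on line KR with KG:GR = 2:5 ⇒ G = (4/7, 13/7)
2. With KB:BG = r, write λ = r/(r+1) so B = K + λ·(G−K); B is affine-linear in λ
Every point depending on B is an affine combination of B and λ-independent points, so each such coordinate is linear in λ; the λ² term in each signed area is a multiple of (G−K)×(G−K) = 0, so 2·[HRB] and 2·[GPK] are each linear in λ. Evaluating at λ=0 and λ=1:
  2·[HRB] = -10/7·λ + 5,   2·[GPK] = -4/7
So [HRB]:[GPK] = (-10/7·λ + 5) / (-4/7). Setting this equal to -29/4:
  -10/7·λ + 5 = -29/4·(-4/7)  ⇒  λ = 3/5
Then r = λ/(1−λ) = (3/5)/(2/5) = 3/2. Check: with r = 3/2, B = (12/35, 53/35) and [HRB]:[GPK] = -29/4 as required.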